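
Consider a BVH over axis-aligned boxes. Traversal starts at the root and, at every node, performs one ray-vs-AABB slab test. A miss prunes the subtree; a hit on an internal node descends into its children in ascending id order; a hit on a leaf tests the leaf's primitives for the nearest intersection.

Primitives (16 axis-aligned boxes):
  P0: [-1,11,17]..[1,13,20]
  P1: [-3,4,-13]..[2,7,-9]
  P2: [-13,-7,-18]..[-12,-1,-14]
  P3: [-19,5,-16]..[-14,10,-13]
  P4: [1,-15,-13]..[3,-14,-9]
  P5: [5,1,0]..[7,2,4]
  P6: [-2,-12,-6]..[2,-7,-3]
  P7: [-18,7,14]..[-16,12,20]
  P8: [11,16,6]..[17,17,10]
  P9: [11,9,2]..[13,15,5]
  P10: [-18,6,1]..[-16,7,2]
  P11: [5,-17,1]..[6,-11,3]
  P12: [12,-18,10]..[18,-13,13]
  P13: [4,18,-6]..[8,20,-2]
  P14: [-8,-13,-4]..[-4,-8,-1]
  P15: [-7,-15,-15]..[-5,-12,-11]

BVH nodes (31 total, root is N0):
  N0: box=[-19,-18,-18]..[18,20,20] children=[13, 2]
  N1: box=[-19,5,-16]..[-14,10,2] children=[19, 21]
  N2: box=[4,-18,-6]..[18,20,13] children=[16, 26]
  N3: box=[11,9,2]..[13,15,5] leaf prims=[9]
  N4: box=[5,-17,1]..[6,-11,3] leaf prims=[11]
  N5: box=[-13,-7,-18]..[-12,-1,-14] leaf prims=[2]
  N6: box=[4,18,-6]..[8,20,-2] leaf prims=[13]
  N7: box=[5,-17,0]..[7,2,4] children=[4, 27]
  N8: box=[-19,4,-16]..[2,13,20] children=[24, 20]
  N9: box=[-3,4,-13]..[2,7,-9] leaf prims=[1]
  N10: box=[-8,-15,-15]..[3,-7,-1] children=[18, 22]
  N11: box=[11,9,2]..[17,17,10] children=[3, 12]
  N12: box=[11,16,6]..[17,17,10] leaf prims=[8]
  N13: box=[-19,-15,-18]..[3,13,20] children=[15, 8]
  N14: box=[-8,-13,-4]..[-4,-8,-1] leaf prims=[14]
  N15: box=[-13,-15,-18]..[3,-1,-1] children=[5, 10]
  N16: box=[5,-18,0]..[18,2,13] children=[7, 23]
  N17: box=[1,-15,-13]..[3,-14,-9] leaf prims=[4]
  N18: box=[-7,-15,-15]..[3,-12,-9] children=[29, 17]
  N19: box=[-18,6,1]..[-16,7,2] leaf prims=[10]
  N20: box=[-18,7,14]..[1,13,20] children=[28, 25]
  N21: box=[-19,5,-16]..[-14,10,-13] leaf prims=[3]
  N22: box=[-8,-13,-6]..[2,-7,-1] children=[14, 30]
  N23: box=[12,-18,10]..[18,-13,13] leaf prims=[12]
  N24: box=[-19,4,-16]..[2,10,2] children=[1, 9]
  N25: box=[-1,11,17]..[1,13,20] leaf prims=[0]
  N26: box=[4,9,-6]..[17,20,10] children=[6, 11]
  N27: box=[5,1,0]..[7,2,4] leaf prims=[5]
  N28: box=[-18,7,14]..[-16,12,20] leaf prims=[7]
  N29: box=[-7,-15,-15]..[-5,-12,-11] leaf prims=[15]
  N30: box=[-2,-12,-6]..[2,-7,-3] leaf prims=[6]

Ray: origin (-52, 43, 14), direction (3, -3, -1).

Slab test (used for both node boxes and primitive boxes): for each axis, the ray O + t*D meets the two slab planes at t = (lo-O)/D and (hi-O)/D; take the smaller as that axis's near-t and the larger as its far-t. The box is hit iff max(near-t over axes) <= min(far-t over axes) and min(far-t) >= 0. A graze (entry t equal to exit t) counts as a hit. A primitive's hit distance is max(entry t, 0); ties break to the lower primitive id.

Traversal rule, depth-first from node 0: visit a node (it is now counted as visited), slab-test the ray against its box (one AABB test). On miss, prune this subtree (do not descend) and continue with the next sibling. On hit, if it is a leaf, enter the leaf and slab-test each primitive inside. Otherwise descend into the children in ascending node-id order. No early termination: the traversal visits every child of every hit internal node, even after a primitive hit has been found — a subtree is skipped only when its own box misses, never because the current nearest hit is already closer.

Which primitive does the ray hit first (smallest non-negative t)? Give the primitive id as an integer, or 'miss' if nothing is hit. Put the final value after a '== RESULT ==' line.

Trace the traversal:
N0 x:[11,70/3] y:[23/3,61/3] z:[-6,32] -> hit [11,61/3], descend [2, 13]
  N2 x:[56/3,70/3] y:[23/3,61/3] z:[1,20] -> hit [56/3,20], descend [16, 26]
    N16 x:[19,70/3] y:[41/3,61/3] z:[1,14] -> miss, prune
    N26 x:[56/3,23] y:[23/3,34/3] z:[4,20] -> miss, prune
  N13 x:[11,55/3] y:[10,58/3] z:[-6,32] -> hit [11,55/3], descend [8, 15]
    N8 x:[11,18] y:[10,13] z:[-6,30] -> hit [11,13], descend [20, 24]
      N20 x:[34/3,53/3] y:[10,12] z:[-6,0] -> miss, prune
      N24 x:[11,18] y:[11,13] z:[12,30] -> hit [12,13], descend [1, 9]
        N1 x:[11,38/3] y:[11,38/3] z:[12,30] -> hit [12,38/3], descend [19, 21]
          N19 x:[34/3,12] y:[12,37/3] z:[12,13] -> hit [12,12] leaf, test {P10@t=12}
          N21 x:[11,38/3] y:[11,38/3] z:[27,30] -> miss, prune
        N9 x:[49/3,18] y:[12,13] z:[23,27] -> miss, prune
    N15 x:[13,55/3] y:[44/3,58/3] z:[15,32] -> hit [15,55/3], descend [5, 10]
      N5 x:[13,40/3] y:[44/3,50/3] z:[28,32] -> miss, prune
      N10 x:[44/3,55/3] y:[50/3,58/3] z:[15,29] -> hit [50/3,55/3], descend [18, 22]
        N18 x:[15,55/3] y:[55/3,58/3] z:[23,29] -> miss, prune
        N22 x:[44/3,18] y:[50/3,56/3] z:[15,20] -> hit [50/3,18], descend [14, 30]
          N14 x:[44/3,16] y:[17,56/3] z:[15,18] -> miss, prune
          N30 x:[50/3,18] y:[50/3,55/3] z:[17,20] -> hit [17,18] leaf, test {P6@t=17}

Visited [0, 2, 16, 26, 13, 8, 20, 24, 1, 19, 21, 9, 15, 5, 10, 18, 22, 14, 30]. Tests: 19 box, 2 leaf. Nearest: P10.

== RESULT ==
10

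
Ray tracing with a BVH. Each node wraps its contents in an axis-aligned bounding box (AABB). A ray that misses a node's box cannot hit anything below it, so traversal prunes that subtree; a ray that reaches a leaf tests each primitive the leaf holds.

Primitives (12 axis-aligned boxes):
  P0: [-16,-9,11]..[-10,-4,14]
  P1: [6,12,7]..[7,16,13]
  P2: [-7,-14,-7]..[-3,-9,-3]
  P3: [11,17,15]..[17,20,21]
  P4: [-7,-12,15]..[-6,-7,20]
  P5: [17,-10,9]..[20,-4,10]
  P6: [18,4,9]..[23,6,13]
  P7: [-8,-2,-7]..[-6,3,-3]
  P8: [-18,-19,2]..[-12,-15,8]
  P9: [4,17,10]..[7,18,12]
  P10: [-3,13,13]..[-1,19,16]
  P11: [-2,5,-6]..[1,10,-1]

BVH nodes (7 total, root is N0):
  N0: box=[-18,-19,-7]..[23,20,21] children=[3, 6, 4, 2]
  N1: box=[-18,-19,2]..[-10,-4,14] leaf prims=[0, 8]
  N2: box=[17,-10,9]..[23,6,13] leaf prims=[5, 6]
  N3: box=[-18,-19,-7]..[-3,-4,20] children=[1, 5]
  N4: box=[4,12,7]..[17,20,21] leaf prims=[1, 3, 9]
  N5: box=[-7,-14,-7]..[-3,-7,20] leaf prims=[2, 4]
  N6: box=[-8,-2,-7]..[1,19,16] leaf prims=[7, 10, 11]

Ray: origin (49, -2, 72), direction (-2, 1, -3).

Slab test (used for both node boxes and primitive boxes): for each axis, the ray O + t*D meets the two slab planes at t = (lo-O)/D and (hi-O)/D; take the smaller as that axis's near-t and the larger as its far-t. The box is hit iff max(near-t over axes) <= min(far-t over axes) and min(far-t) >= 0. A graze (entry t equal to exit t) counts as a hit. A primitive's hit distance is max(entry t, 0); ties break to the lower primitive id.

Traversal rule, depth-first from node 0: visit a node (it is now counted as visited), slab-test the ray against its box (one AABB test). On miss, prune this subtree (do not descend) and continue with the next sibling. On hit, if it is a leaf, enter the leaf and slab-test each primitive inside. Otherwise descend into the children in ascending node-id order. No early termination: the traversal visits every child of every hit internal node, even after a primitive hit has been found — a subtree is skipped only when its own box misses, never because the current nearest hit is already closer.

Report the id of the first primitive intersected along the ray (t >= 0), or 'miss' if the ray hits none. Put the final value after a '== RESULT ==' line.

Trace the traversal:
N0 x:[13,67/2] y:[-17,22] z:[17,79/3] -> hit [17,22], descend [2, 3, 4, 6]
  N2 x:[13,16] y:[-8,8] z:[59/3,21] -> miss, prune
  N3 x:[26,67/2] y:[-17,-2] z:[52/3,79/3] -> miss, prune
  N4 x:[16,45/2] y:[14,22] z:[17,65/3] -> hit [17,65/3] leaf, test {P1(miss), P3@t=19, P9(miss)}
  N6 x:[24,57/2] y:[0,21] z:[56/3,79/3] -> miss, prune

Visited [0, 2, 3, 4, 6]. Tests: 5 box, 1 leaf. Nearest: P3.

== RESULT ==
3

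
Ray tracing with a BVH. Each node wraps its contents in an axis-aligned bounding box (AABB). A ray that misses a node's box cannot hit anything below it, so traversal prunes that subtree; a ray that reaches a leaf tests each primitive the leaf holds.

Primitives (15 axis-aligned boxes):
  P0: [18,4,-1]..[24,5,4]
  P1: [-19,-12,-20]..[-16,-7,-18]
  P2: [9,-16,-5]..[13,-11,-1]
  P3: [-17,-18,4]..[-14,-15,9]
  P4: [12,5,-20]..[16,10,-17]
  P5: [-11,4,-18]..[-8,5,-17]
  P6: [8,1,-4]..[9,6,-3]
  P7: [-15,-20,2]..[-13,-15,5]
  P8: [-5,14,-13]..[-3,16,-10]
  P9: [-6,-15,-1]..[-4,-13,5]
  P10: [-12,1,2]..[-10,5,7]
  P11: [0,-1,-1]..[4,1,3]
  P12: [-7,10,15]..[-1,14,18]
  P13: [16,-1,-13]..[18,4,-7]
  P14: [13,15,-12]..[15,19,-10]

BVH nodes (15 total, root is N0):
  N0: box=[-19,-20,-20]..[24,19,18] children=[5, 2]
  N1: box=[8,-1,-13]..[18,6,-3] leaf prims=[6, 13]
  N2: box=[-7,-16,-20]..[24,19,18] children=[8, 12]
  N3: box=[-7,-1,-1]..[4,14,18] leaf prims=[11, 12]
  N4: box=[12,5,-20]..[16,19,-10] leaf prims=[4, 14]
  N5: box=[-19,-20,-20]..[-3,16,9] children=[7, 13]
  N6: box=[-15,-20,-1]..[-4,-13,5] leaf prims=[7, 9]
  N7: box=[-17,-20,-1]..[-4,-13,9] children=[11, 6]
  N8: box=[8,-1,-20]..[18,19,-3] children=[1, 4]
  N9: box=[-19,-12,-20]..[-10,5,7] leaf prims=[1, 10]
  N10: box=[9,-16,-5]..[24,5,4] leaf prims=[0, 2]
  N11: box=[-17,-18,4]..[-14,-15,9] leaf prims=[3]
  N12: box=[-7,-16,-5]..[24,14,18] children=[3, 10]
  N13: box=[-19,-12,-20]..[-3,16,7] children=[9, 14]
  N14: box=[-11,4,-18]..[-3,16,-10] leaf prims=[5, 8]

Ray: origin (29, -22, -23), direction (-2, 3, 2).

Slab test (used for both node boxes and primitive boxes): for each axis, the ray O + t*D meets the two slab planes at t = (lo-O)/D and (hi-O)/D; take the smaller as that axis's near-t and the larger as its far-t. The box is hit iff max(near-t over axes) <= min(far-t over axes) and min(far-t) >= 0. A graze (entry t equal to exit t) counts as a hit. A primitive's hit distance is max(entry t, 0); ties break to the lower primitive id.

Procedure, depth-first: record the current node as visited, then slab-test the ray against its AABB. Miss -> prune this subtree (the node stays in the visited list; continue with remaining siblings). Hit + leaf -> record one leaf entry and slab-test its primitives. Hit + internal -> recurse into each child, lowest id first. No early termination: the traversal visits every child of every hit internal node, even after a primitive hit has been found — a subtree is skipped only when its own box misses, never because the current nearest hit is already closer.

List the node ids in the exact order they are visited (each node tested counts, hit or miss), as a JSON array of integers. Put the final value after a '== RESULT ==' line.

Trace the traversal:
N0 x:[5/2,24] y:[2/3,41/3] z:[3/2,41/2] -> hit [5/2,41/3], descend [2, 5]
  N2 x:[5/2,18] y:[2,41/3] z:[3/2,41/2] -> hit [5/2,41/3], descend [8, 12]
    N8 x:[11/2,21/2] y:[7,41/3] z:[3/2,10] -> hit [7,10], descend [1, 4]
      N1 x:[11/2,21/2] y:[7,28/3] z:[5,10] -> hit [7,28/3] leaf, test {P6(miss), P13(miss)}
      N4 x:[13/2,17/2] y:[9,41/3] z:[3/2,13/2] -> miss, prune
    N12 x:[5/2,18] y:[2,12] z:[9,41/2] -> hit [9,12], descend [3, 10]
      N3 x:[25/2,18] y:[7,12] z:[11,41/2] -> miss, prune
      N10 x:[5/2,10] y:[2,9] z:[9,27/2] -> hit [9,9] leaf, test {P0(miss), P2(miss)}
  N5 x:[16,24] y:[2/3,38/3] z:[3/2,16] -> miss, prune

9 AABB tests over nodes [0, 2, 8, 1, 4, 12, 3, 10, 5]; 2 leaves entered; closest miss.

== RESULT ==
[0, 2, 8, 1, 4, 12, 3, 10, 5]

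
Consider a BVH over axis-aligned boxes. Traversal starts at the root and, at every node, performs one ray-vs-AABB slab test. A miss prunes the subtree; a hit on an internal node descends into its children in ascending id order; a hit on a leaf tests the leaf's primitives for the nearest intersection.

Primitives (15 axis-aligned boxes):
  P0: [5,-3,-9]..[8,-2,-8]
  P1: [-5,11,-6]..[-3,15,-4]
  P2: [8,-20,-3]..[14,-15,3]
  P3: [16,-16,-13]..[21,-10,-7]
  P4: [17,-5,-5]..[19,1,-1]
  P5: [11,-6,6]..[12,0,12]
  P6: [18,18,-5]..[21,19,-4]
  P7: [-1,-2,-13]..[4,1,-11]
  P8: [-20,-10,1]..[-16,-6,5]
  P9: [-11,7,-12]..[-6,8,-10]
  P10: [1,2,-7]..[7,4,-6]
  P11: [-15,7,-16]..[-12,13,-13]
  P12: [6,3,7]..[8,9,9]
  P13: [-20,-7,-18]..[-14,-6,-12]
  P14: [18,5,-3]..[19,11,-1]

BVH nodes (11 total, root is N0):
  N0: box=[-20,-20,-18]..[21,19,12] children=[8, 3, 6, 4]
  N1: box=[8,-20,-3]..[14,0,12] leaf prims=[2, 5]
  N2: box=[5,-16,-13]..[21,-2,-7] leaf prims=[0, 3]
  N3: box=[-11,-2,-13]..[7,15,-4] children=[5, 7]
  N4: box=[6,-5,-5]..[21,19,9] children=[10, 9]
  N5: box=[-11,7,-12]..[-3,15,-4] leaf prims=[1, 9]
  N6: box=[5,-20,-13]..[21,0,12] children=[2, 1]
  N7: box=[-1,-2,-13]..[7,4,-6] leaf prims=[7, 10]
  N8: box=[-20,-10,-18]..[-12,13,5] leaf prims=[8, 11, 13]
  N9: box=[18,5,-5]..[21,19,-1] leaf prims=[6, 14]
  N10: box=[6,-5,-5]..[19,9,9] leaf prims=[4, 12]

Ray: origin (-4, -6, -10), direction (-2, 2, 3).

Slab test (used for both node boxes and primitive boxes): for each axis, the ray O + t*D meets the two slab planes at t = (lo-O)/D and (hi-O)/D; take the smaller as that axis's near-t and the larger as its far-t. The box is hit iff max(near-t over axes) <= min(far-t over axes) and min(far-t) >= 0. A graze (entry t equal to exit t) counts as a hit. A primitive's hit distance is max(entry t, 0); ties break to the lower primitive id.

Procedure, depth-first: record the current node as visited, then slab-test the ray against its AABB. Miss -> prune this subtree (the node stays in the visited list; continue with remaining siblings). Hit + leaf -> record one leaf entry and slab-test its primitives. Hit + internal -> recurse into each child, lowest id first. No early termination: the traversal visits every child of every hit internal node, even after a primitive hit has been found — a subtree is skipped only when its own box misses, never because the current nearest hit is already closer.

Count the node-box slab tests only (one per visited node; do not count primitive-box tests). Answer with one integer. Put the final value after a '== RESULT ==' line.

Walk:
N0 x:[-25/2,8] y:[-7,25/2] z:[-8/3,22/3] -> hit [-8/3,22/3], descend [3, 4, 6, 8]
  N3 x:[-11/2,7/2] y:[2,21/2] z:[-1,2] -> hit [2,2], descend [5, 7]
    N5 x:[-1/2,7/2] y:[13/2,21/2] z:[-2/3,2] -> miss, prune
    N7 x:[-11/2,-3/2] y:[2,5] z:[-1,4/3] -> miss, prune
  N4 x:[-25/2,-5] y:[1/2,25/2] z:[5/3,19/3] -> miss, prune
  N6 x:[-25/2,-9/2] y:[-7,3] z:[-1,22/3] -> miss, prune
  N8 x:[4,8] y:[-2,19/2] z:[-8/3,5] -> hit [4,5] leaf, test {P8(miss), P11(miss), P13(miss)}

Summary -> nodes [0, 3, 5, 7, 4, 6, 8]; box-tests=7; leaf-entries=1; first=miss

== RESULT ==
7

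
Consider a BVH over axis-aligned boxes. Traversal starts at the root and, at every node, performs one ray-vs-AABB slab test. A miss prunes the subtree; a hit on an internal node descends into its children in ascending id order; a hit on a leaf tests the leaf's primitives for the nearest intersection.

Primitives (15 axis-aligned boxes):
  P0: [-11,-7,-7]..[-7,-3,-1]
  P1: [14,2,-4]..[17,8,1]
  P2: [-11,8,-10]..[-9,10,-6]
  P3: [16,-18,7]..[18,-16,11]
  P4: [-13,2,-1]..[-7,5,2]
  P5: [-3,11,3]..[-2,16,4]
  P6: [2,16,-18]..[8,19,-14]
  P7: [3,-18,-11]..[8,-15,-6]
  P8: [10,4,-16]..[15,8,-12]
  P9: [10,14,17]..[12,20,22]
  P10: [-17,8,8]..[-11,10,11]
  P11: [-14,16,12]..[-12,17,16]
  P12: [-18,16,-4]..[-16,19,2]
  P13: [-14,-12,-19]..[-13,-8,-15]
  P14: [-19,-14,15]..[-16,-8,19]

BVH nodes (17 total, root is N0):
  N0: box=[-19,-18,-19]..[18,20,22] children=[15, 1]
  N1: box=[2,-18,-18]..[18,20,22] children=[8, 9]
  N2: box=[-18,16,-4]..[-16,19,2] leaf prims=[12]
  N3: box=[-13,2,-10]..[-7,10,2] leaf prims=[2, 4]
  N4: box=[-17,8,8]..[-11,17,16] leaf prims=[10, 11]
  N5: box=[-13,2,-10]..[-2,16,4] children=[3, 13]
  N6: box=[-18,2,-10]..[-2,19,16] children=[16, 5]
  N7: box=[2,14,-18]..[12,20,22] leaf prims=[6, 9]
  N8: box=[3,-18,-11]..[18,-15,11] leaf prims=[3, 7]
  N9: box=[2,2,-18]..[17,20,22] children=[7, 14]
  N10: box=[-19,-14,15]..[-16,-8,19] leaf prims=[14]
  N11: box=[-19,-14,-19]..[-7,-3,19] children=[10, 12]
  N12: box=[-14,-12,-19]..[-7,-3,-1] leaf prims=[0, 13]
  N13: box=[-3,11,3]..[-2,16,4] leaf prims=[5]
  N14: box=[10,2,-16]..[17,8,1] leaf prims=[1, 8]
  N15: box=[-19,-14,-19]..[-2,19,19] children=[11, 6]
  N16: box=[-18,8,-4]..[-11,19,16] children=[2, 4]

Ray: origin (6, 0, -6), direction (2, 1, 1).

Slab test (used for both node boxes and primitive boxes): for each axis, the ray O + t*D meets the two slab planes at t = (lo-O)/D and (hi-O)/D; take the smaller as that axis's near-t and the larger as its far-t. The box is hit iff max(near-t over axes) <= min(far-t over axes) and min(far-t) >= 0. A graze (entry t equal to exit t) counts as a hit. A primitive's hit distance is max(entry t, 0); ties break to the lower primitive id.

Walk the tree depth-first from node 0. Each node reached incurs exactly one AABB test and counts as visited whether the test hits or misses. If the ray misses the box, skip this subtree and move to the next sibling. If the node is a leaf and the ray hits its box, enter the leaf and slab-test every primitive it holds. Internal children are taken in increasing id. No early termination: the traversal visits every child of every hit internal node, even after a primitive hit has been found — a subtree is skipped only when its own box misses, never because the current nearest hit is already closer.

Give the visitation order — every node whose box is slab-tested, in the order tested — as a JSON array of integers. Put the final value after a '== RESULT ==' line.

Traverse from the root:
N0 x:[-25/2,6] y:[-18,20] z:[-13,28] -> hit [-25/2,6], descend [1, 15]
  N1 x:[-2,6] y:[-18,20] z:[-12,28] -> hit [-2,6], descend [8, 9]
    N8 x:[-3/2,6] y:[-18,-15] z:[-5,17] -> miss, prune
    N9 x:[-2,11/2] y:[2,20] z:[-12,28] -> hit [2,11/2], descend [7, 14]
      N7 x:[-2,3] y:[14,20] z:[-12,28] -> miss, prune
      N14 x:[2,11/2] y:[2,8] z:[-10,7] -> hit [2,11/2] leaf, test {P1@t=4, P8(miss)}
  N15 x:[-25/2,-4] y:[-14,19] z:[-13,25] -> miss, prune

order=[0, 1, 8, 9, 7, 14, 15]  |boxes|=7  |leaves|=1  hit=P1

== RESULT ==
[0, 1, 8, 9, 7, 14, 15]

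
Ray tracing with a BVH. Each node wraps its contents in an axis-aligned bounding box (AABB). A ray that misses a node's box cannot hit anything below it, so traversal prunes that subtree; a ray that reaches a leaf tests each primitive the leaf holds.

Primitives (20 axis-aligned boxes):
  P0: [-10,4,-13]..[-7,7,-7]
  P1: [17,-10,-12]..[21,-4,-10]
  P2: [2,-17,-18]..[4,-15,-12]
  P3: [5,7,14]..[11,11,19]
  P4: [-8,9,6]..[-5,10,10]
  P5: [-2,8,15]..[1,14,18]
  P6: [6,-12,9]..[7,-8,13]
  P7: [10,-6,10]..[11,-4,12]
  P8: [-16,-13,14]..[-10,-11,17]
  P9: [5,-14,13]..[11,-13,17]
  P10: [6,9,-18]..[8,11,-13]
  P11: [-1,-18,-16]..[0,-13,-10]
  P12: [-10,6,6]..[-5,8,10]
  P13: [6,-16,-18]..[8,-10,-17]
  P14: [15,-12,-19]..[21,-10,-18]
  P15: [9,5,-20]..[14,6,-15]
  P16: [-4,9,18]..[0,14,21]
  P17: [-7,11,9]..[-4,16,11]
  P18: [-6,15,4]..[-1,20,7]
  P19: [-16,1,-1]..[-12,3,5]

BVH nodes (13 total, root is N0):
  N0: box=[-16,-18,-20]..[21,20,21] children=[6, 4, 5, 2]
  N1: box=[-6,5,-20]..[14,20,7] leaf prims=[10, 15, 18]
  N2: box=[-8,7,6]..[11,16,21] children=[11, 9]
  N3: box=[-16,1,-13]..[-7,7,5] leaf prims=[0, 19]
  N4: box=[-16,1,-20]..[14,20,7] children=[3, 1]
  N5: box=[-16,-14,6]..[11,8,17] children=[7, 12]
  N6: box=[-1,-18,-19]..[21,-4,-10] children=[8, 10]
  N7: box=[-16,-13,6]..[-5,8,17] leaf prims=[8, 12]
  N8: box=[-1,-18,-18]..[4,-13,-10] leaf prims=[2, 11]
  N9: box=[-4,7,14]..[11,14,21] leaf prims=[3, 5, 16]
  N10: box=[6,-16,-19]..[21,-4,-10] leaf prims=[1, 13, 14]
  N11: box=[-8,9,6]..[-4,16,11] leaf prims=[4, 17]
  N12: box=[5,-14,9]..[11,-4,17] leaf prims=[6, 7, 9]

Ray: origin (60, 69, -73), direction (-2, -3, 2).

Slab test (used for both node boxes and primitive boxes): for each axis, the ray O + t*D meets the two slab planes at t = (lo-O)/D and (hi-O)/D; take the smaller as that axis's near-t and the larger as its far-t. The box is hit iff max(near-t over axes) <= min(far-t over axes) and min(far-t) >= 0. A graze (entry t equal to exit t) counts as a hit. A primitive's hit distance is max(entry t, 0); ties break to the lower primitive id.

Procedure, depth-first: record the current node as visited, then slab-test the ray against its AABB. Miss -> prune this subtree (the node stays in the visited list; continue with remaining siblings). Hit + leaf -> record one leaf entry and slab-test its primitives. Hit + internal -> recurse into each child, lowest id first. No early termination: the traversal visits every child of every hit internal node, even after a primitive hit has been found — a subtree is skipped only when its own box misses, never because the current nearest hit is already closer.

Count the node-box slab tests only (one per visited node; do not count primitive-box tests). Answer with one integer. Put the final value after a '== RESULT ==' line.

Traverse from the root:
N0 x:[39/2,38] y:[49/3,29] z:[53/2,47] -> hit [53/2,29], descend [2, 4, 5, 6]
  N2 x:[49/2,34] y:[53/3,62/3] z:[79/2,47] -> miss, prune
  N4 x:[23,38] y:[49/3,68/3] z:[53/2,40] -> miss, prune
  N5 x:[49/2,38] y:[61/3,83/3] z:[79/2,45] -> miss, prune
  N6 x:[39/2,61/2] y:[73/3,29] z:[27,63/2] -> hit [27,29], descend [8, 10]
    N8 x:[28,61/2] y:[82/3,29] z:[55/2,63/2] -> hit [28,29] leaf, test {P2@t=28, P11(miss)}
    N10 x:[39/2,27] y:[73/3,85/3] z:[27,63/2] -> hit [27,27] leaf, test {P1(miss), P13(miss), P14(miss)}

Visited [0, 2, 4, 5, 6, 8, 10]. Tests: 7 box, 2 leaf. Nearest: P2.

== RESULT ==
7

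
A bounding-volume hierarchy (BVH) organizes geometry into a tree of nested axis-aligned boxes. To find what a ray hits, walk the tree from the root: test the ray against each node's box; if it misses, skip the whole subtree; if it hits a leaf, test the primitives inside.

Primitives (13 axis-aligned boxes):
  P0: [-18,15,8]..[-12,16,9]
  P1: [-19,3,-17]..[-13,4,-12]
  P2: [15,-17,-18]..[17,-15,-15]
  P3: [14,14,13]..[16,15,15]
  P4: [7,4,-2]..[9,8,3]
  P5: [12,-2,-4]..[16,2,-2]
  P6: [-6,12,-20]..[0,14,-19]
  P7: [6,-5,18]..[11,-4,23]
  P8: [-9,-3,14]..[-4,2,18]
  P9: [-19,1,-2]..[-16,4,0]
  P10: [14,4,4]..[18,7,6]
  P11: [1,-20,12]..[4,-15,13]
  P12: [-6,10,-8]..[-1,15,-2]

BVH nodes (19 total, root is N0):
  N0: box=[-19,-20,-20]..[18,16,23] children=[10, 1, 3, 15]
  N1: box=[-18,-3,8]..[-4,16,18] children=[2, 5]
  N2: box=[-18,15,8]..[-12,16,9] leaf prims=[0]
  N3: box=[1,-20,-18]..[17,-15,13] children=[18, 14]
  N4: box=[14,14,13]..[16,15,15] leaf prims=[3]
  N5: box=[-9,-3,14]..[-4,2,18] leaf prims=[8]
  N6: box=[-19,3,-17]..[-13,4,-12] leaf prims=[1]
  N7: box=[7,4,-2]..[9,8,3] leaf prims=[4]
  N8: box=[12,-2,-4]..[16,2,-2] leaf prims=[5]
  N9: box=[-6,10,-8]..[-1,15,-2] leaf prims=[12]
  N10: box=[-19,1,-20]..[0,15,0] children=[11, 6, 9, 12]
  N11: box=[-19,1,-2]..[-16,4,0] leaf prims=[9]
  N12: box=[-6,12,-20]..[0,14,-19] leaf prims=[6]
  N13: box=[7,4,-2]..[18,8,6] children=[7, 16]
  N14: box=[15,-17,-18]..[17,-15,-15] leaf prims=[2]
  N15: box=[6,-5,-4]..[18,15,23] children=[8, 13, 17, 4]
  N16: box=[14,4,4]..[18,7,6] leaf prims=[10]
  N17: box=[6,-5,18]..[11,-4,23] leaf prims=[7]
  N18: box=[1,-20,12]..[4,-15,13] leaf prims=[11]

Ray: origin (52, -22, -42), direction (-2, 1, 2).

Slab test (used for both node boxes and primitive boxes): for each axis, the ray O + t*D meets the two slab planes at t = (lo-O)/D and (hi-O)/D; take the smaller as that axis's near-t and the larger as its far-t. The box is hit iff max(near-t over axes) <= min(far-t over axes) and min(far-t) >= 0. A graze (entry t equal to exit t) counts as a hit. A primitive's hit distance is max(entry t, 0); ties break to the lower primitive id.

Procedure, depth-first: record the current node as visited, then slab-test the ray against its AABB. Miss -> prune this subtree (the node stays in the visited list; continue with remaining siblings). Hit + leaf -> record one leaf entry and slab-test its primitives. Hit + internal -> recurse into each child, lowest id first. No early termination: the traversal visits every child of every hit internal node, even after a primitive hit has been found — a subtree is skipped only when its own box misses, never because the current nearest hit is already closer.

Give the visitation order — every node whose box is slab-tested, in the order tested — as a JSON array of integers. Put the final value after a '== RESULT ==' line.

Walk:
N0 x:[17,71/2] y:[2,38] z:[11,65/2] -> hit [17,65/2], descend [1, 3, 10, 15]
  N1 x:[28,35] y:[19,38] z:[25,30] -> hit [28,30], descend [2, 5]
    N2 x:[32,35] y:[37,38] z:[25,51/2] -> miss, prune
    N5 x:[28,61/2] y:[19,24] z:[28,30] -> miss, prune
  N3 x:[35/2,51/2] y:[2,7] z:[12,55/2] -> miss, prune
  N10 x:[26,71/2] y:[23,37] z:[11,21] -> miss, prune
  N15 x:[17,23] y:[17,37] z:[19,65/2] -> hit [19,23], descend [4, 8, 13, 17]
    N4 x:[18,19] y:[36,37] z:[55/2,57/2] -> miss, prune
    N8 x:[18,20] y:[20,24] z:[19,20] -> hit [20,20] leaf, test {P5@t=20}
    N13 x:[17,45/2] y:[26,30] z:[20,24] -> miss, prune
    N17 x:[41/2,23] y:[17,18] z:[30,65/2] -> miss, prune

Visited [0, 1, 2, 5, 3, 10, 15, 4, 8, 13, 17]. Tests: 11 box, 1 leaf. Nearest: P5.

== RESULT ==
[0, 1, 2, 5, 3, 10, 15, 4, 8, 13, 17]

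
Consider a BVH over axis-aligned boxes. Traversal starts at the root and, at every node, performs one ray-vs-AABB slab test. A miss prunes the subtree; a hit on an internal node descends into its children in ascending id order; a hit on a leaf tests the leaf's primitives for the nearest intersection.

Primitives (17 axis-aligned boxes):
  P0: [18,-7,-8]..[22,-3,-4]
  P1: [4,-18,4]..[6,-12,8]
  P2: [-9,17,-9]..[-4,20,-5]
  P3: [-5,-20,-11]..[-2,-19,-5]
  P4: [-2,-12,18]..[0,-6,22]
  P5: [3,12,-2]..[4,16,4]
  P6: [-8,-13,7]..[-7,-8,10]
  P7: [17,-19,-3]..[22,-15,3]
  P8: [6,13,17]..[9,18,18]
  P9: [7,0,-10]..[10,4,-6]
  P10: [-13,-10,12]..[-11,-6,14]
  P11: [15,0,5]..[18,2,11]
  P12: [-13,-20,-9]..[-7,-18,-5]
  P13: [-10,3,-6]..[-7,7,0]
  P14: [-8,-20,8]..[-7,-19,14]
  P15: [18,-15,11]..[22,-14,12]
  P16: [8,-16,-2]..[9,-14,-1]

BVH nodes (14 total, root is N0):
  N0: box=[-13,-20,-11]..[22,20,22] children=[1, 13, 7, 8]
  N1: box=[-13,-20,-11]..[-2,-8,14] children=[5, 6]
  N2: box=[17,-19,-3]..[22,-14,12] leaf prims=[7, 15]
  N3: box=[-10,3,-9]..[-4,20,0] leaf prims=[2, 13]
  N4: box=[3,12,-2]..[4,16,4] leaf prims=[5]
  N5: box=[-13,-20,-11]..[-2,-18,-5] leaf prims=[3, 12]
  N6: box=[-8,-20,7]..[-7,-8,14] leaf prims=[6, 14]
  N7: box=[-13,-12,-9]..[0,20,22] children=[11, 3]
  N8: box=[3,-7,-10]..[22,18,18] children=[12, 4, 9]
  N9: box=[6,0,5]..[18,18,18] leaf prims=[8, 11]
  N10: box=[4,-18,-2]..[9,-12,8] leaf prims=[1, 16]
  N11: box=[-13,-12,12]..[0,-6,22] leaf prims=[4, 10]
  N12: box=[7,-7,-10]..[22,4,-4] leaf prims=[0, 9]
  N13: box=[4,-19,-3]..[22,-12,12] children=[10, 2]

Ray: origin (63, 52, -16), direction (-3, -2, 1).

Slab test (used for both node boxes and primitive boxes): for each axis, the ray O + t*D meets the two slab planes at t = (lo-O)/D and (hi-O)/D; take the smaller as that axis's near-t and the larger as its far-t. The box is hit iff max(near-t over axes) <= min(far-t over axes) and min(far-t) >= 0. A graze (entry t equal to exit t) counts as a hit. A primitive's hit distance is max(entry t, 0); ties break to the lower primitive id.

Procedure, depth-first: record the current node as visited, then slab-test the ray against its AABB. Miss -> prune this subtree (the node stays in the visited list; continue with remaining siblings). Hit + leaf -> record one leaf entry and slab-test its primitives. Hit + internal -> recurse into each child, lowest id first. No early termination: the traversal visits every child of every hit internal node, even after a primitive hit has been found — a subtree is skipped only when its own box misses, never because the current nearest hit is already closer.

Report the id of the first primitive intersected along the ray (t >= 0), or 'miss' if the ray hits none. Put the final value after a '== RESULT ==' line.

Traverse from the root:
N0 x:[41/3,76/3] y:[16,36] z:[5,38] -> hit [16,76/3], descend [1, 7, 8, 13]
  N1 x:[65/3,76/3] y:[30,36] z:[5,30] -> miss, prune
  N7 x:[21,76/3] y:[16,32] z:[7,38] -> hit [21,76/3], descend [3, 11]
    N3 x:[67/3,73/3] y:[16,49/2] z:[7,16] -> miss, prune
    N11 x:[21,76/3] y:[29,32] z:[28,38] -> miss, prune
  N8 x:[41/3,20] y:[17,59/2] z:[6,34] -> hit [17,20], descend [4, 9, 12]
    N4 x:[59/3,20] y:[18,20] z:[14,20] -> hit [59/3,20] leaf, test {P5@t=59/3}
    N9 x:[15,19] y:[17,26] z:[21,34] -> miss, prune
    N12 x:[41/3,56/3] y:[24,59/2] z:[6,12] -> miss, prune
  N13 x:[41/3,59/3] y:[32,71/2] z:[13,28] -> miss, prune

10 AABB tests over nodes [0, 1, 7, 3, 11, 8, 4, 9, 12, 13]; 1 leaf entered; closest P5.

== RESULT ==
5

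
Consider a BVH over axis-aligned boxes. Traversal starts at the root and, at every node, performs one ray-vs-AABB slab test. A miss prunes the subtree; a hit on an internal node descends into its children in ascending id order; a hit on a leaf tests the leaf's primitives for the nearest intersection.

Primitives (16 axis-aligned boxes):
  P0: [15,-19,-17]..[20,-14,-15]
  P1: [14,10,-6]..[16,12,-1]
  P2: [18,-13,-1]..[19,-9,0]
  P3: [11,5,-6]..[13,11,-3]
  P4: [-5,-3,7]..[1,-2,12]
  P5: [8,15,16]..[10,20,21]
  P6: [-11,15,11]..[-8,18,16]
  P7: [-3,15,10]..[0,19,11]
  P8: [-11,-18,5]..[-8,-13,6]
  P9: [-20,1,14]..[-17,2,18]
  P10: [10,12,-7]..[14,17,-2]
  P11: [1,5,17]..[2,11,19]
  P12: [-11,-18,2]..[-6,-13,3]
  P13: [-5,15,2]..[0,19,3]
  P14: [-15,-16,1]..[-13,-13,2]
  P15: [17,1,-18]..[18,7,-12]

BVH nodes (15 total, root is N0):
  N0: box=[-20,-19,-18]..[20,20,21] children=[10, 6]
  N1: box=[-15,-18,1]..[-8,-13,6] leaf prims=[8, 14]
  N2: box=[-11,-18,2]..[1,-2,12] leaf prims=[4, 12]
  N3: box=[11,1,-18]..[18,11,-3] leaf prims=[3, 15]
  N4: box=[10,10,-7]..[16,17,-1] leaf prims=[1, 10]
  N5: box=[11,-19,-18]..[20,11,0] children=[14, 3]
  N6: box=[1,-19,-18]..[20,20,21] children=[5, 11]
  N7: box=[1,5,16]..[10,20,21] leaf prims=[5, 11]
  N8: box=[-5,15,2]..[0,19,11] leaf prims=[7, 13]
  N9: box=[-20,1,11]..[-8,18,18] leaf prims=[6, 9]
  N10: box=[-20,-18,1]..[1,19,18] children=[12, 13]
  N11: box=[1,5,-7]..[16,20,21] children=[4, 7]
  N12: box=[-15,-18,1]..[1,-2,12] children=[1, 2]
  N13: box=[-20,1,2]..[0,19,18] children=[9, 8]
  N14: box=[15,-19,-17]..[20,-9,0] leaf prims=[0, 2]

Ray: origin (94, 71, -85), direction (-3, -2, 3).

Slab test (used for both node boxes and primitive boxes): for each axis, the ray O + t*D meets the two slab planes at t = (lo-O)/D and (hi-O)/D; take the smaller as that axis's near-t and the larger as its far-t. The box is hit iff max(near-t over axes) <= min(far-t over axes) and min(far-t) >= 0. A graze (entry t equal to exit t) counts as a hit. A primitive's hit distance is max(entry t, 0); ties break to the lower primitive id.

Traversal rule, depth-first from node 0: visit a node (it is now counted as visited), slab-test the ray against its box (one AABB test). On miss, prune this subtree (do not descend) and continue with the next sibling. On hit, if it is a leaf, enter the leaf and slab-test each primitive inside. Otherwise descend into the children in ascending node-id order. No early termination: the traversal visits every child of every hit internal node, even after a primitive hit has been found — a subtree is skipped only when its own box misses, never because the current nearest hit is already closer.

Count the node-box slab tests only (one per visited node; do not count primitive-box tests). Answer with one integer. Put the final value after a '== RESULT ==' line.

Traverse from the root:
N0 x:[74/3,38] y:[51/2,45] z:[67/3,106/3] -> hit [51/2,106/3], descend [6, 10]
  N6 x:[74/3,31] y:[51/2,45] z:[67/3,106/3] -> hit [51/2,31], descend [5, 11]
    N5 x:[74/3,83/3] y:[30,45] z:[67/3,85/3] -> miss, prune
    N11 x:[26,31] y:[51/2,33] z:[26,106/3] -> hit [26,31], descend [4, 7]
      N4 x:[26,28] y:[27,61/2] z:[26,28] -> hit [27,28] leaf, test {P1(miss), P10@t=27}
      N7 x:[28,31] y:[51/2,33] z:[101/3,106/3] -> miss, prune
  N10 x:[31,38] y:[26,89/2] z:[86/3,103/3] -> hit [31,103/3], descend [12, 13]
    N12 x:[31,109/3] y:[73/2,89/2] z:[86/3,97/3] -> miss, prune
    N13 x:[94/3,38] y:[26,35] z:[29,103/3] -> hit [94/3,103/3], descend [8, 9]
      N8 x:[94/3,33] y:[26,28] z:[29,32] -> miss, prune
      N9 x:[34,38] y:[53/2,35] z:[32,103/3] -> hit [34,103/3] leaf, test {P6(miss), P9(miss)}

Visited [0, 6, 5, 11, 4, 7, 10, 12, 13, 8, 9]. Tests: 11 box, 2 leaf. Nearest: P10.

== RESULT ==
11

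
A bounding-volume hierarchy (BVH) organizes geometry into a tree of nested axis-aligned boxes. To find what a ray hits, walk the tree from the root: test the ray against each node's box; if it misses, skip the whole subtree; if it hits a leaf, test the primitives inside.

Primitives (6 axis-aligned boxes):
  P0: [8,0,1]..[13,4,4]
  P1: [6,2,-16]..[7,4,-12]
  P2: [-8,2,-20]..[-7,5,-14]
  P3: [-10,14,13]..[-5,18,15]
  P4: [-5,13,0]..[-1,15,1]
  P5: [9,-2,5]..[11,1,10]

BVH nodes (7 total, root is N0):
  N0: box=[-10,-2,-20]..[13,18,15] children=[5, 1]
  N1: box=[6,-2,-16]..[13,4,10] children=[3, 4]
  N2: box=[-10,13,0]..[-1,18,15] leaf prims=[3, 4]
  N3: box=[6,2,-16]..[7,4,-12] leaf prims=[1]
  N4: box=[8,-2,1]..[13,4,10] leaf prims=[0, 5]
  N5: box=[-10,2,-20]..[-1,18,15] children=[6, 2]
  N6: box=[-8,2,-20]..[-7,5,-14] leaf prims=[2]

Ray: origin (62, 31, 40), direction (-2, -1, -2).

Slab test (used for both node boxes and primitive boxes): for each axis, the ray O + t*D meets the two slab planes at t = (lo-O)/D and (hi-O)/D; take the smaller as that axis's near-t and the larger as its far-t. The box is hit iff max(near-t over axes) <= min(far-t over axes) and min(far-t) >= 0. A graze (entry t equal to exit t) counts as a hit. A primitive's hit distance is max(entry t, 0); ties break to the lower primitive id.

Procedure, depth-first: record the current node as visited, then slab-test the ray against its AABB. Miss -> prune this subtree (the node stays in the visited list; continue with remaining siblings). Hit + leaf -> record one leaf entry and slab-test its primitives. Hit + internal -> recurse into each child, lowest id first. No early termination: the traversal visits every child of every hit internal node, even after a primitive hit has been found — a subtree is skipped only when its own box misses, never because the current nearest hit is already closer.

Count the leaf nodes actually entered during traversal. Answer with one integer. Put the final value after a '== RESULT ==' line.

Trace the traversal:
N0 x:[49/2,36] y:[13,33] z:[25/2,30] -> hit [49/2,30], descend [1, 5]
  N1 x:[49/2,28] y:[27,33] z:[15,28] -> hit [27,28], descend [3, 4]
    N3 x:[55/2,28] y:[27,29] z:[26,28] -> hit [55/2,28] leaf, test {P1@t=55/2}
    N4 x:[49/2,27] y:[27,33] z:[15,39/2] -> miss, prune
  N5 x:[63/2,36] y:[13,29] z:[25/2,30] -> miss, prune

5 AABB tests over nodes [0, 1, 3, 4, 5]; 1 leaf entered; closest P1.

== RESULT ==
1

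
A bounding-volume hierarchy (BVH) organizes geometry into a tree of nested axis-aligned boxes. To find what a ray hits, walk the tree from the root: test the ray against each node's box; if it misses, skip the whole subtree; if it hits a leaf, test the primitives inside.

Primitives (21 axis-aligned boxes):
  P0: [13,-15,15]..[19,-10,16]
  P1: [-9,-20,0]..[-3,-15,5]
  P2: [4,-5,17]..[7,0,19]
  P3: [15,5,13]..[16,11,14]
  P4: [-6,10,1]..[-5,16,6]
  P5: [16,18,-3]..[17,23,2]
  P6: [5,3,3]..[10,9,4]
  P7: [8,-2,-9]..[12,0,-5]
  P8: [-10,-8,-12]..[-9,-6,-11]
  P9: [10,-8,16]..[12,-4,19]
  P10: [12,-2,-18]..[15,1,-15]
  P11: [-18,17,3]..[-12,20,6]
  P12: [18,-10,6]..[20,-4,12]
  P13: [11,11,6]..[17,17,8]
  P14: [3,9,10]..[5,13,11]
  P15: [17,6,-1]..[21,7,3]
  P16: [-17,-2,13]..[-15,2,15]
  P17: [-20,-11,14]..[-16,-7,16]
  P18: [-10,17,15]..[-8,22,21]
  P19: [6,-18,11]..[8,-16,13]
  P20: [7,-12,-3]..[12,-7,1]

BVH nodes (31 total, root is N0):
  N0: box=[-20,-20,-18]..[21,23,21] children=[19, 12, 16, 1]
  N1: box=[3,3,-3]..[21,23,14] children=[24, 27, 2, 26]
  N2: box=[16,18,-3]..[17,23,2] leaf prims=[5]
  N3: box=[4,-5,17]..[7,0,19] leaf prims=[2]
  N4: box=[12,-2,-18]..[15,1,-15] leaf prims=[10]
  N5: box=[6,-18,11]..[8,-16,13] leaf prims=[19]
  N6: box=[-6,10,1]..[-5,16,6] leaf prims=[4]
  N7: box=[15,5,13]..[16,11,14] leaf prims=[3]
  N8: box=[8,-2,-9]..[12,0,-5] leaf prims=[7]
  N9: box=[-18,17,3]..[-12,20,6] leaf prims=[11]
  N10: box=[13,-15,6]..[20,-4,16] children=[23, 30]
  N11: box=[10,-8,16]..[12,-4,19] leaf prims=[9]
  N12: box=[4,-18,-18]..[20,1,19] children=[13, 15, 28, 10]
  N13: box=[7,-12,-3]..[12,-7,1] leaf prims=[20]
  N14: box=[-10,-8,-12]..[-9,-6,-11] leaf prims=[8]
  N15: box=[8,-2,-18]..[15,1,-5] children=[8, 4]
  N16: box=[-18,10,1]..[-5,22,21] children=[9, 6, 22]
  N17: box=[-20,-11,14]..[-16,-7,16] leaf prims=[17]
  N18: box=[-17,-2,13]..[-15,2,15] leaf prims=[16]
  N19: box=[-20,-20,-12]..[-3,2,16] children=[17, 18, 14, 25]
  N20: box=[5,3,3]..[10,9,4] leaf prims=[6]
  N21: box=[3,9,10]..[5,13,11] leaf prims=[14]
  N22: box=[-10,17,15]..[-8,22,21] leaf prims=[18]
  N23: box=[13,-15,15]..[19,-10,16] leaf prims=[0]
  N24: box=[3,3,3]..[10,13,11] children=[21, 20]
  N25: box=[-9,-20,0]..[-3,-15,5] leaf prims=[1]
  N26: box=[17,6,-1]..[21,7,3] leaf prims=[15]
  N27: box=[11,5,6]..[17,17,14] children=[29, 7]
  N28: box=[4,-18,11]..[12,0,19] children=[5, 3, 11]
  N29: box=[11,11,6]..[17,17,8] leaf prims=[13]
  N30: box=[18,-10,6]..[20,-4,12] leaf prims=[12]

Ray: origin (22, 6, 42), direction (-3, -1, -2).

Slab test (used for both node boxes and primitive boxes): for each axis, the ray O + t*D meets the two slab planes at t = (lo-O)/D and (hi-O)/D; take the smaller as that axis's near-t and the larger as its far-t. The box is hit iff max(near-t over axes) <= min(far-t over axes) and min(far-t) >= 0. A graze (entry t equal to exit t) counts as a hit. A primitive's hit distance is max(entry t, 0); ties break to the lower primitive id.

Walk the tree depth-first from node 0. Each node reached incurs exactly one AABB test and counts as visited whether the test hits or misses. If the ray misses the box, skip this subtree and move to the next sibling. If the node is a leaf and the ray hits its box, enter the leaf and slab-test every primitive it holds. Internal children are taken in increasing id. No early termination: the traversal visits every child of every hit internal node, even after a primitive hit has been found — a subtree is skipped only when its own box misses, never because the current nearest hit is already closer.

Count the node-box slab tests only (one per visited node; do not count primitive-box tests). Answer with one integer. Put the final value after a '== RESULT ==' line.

Traverse from the root:
N0 x:[1/3,14] y:[-17,26] z:[21/2,30] -> hit [21/2,14], descend [1, 12, 16, 19]
  N1 x:[1/3,19/3] y:[-17,3] z:[14,45/2] -> miss, prune
  N12 x:[2/3,6] y:[5,24] z:[23/2,30] -> miss, prune
  N16 x:[9,40/3] y:[-16,-4] z:[21/2,41/2] -> miss, prune
  N19 x:[25/3,14] y:[4,26] z:[13,27] -> hit [13,14], descend [14, 17, 18, 25]
    N14 x:[31/3,32/3] y:[12,14] z:[53/2,27] -> miss, prune
    N17 x:[38/3,14] y:[13,17] z:[13,14] -> hit [13,14] leaf, test {P17@t=13}
    N18 x:[37/3,13] y:[4,8] z:[27/2,29/2] -> miss, prune
    N25 x:[25/3,31/3] y:[21,26] z:[37/2,21] -> miss, prune

order=[0, 1, 12, 16, 19, 14, 17, 18, 25]  |boxes|=9  |leaves|=1  hit=P17

== RESULT ==
9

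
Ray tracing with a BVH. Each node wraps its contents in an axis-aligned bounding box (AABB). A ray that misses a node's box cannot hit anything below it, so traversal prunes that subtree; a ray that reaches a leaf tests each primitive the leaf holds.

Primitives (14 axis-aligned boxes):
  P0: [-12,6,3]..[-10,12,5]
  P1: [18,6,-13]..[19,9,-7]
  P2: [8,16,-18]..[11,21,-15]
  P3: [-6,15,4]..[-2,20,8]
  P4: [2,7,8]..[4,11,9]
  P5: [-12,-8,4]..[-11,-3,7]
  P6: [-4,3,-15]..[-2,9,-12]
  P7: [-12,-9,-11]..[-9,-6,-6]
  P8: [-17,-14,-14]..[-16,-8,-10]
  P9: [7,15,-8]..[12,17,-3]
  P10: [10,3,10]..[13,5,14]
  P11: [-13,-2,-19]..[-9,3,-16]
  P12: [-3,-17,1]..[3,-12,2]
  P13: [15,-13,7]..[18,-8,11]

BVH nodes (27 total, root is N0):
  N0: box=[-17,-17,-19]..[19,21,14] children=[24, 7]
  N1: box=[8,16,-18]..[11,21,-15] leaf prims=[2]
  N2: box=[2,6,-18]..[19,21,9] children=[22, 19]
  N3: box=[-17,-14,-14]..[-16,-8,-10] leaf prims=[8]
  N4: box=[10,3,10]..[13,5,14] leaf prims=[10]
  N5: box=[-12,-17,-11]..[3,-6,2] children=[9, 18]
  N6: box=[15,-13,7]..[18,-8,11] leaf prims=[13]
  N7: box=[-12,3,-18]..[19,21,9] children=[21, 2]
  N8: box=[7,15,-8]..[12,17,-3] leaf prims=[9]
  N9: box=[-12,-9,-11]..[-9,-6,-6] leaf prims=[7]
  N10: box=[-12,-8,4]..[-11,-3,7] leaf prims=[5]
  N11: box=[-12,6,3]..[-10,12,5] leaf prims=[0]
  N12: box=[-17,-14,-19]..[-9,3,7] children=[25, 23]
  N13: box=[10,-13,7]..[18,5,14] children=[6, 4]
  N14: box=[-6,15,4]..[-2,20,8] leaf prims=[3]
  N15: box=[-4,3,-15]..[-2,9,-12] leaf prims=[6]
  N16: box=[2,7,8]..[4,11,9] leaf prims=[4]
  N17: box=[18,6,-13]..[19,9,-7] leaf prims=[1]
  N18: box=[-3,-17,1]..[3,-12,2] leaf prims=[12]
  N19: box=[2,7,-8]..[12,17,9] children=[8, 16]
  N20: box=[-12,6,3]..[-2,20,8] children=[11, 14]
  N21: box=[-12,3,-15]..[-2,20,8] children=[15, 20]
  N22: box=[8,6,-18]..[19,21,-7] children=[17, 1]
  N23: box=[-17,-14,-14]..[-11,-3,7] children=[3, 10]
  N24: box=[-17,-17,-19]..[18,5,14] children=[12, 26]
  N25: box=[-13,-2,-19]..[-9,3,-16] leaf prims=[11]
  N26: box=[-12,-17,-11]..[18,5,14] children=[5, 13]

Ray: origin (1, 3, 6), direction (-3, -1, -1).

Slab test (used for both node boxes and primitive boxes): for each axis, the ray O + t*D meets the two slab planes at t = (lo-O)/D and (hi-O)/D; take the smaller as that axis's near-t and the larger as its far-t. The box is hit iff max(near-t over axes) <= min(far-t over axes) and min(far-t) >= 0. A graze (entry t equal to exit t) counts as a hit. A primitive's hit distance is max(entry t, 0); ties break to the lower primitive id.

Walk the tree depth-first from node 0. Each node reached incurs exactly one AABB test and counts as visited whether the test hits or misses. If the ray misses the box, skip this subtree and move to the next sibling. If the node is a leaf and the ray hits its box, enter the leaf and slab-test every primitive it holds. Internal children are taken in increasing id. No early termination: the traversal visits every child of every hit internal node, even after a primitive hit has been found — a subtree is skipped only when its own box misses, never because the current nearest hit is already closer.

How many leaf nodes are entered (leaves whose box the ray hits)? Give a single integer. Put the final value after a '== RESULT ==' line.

Traverse from the root:
N0 x:[-6,6] y:[-18,20] z:[-8,25] -> hit [-6,6], descend [7, 24]
  N7 x:[-6,13/3] y:[-18,0] z:[-3,24] -> hit [-3,0], descend [2, 21]
    N2 x:[-6,-1/3] y:[-18,-3] z:[-3,24] -> miss, prune
    N21 x:[1,13/3] y:[-17,0] z:[-2,21] -> miss, prune
  N24 x:[-17/3,6] y:[-2,20] z:[-8,25] -> hit [-2,6], descend [12, 26]
    N12 x:[10/3,6] y:[0,17] z:[-1,25] -> hit [10/3,6], descend [23, 25]
      N23 x:[4,6] y:[6,17] z:[-1,20] -> hit [6,6], descend [3, 10]
        N3 x:[17/3,6] y:[11,17] z:[16,20] -> miss, prune
        N10 x:[4,13/3] y:[6,11] z:[-1,2] -> miss, prune
      N25 x:[10/3,14/3] y:[0,5] z:[22,25] -> miss, prune
    N26 x:[-17/3,13/3] y:[-2,20] z:[-8,17] -> hit [-2,13/3], descend [5, 13]
      N5 x:[-2/3,13/3] y:[9,20] z:[4,17] -> miss, prune
      N13 x:[-17/3,-3] y:[-2,16] z:[-8,-1] -> miss, prune

Visited [0, 7, 2, 21, 24, 12, 23, 3, 10, 25, 26, 5, 13]. Tests: 13 box, 0 leaf. Nearest: miss.

== RESULT ==
0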